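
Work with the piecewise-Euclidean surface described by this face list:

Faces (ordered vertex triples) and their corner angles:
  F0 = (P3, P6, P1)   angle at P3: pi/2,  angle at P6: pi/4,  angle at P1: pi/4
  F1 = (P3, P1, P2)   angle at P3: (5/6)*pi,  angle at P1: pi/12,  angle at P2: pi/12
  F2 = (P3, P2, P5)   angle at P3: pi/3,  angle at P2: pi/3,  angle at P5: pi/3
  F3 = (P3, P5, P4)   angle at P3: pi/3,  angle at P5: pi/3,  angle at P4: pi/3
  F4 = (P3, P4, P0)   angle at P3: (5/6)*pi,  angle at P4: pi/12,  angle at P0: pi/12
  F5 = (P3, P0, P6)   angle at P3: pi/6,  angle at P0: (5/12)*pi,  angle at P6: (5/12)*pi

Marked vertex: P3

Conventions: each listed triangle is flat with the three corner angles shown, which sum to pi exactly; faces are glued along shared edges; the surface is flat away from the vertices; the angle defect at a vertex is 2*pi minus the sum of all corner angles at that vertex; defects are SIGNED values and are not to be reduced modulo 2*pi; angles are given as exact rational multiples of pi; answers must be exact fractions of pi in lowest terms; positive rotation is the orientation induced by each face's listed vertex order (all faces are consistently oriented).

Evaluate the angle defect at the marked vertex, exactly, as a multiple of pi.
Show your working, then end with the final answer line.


Sum of corner angles at P3: 3*pi
defect = 2*pi - 3*pi

Answer: defect(P3) = -pi


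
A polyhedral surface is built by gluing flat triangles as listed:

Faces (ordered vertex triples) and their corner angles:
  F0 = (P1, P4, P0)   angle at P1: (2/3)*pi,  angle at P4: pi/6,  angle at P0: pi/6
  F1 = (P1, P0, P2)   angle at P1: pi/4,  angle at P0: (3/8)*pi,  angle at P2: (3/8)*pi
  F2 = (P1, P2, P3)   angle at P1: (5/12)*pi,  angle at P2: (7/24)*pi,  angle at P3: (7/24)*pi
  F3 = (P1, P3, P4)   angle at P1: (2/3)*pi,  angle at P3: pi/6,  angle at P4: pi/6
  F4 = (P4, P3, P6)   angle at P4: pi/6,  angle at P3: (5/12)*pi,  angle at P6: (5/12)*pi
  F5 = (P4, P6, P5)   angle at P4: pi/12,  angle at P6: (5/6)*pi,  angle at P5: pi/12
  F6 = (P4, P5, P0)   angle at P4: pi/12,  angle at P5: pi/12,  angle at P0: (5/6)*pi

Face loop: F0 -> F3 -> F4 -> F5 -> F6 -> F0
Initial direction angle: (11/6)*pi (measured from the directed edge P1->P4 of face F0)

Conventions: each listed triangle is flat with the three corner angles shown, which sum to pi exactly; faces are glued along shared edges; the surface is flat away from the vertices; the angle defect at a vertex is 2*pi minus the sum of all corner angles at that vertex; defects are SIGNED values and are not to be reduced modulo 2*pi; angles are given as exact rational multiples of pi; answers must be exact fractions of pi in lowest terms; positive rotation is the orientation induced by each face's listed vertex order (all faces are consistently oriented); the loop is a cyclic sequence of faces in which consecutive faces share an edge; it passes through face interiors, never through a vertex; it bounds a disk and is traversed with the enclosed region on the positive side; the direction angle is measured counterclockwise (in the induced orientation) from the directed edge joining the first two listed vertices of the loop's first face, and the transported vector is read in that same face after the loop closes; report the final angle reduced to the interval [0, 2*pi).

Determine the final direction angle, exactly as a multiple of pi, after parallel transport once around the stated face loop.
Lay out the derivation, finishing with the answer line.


enclosed vertex P4: corner angles sum to (2/3)*pi, defect = 2*pi - (2/3)*pi = (4/3)*pi
adding the enclosed defects to the starting angle (mod 2*pi, induced orientation) gives the holonomy
final angle = (11/6)*pi + (4/3)*pi = (7/6)*pi (mod 2*pi)

Answer: final direction angle = (7/6)*pi


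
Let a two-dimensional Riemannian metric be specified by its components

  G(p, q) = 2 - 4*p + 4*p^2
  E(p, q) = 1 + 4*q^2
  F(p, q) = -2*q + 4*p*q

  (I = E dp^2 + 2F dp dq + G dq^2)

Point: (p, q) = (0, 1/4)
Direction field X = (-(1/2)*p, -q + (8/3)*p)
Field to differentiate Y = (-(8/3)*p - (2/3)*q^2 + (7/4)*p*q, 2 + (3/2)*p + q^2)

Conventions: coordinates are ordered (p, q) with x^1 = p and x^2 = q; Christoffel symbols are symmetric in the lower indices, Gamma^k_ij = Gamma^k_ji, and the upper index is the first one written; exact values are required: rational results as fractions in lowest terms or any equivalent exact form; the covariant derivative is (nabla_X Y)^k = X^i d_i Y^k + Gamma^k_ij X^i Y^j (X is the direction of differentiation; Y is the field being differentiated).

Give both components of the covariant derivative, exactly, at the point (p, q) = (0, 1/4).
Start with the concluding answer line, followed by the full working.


Answer: (nabla_X Y)^p = 19/216, (nabla_X Y)^q = -29/216

E = 5/4, F = -1/2, G = 2 at the point
E_p = 0, E_q = 2, F_p = 1, F_q = -2, G_p = -4, G_q = 0
EG - F^2 = 9/4;  g^inv = (4/9) * [[2, 1/2], [1/2, 5/4]]
first-kind symbols [ij,l] = (1/2)(d_i g_jl + d_j g_il - d_l g_ij): [pp,p] = E_p/2 = 0, [pp,q] = F_p - E_q/2 = 0, [pq,p] = E_q/2 = 1, [pq,q] = G_p/2 = -2, [qq,p] = F_q - G_p/2 = 0, [qq,q] = G_q/2 = 0
Gamma^p_ij = (G*[ij,p] - F*[ij,q])/(EG - F^2), Gamma^q_ij = (E*[ij,q] - F*[ij,p])/(EG - F^2)
Gamma_ppp = 0, Gamma_ppq = 4/9, Gamma_pqq = 0, Gamma_qpp = 0, Gamma_qpq = -8/9, Gamma_qqq = 0
X = (0, -1/4), Y = (-1/24, 33/16) at the point


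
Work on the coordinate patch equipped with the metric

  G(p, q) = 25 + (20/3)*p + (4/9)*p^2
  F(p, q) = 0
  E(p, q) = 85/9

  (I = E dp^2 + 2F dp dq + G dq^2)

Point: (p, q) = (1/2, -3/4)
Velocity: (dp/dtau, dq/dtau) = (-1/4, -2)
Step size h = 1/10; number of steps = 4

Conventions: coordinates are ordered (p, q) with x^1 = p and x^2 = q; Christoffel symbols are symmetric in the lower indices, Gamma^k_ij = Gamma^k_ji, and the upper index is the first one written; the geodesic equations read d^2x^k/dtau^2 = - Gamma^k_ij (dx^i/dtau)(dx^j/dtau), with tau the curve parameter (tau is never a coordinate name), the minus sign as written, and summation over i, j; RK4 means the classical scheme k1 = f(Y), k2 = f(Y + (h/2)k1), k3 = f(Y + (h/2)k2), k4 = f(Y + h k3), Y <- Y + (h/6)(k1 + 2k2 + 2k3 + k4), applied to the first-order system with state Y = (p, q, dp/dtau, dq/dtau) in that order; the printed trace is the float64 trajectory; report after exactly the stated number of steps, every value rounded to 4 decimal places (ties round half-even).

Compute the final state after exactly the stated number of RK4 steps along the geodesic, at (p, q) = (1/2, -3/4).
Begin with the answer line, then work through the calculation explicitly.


Answer: p = 0.5211, q = -1.5519, dp/dtau = 0.3545, dq/dtau = -1.9895

f(Y) = (dp/dtau, dq/dtau, -Gamma^p_ij Y'^i Y'^j, -Gamma^q_ij Y'^i Y'^j) with the Gammas evaluated at the stage position; h = 0.100000; intermediate values shown to 6 dp
step 0: p = 0.5000, q = -0.7500, dp/dtau = -0.2500, dq/dtau = -2.0000
step 1:
  k1: at (p, q) = (0.500000, -0.750000), (dp/dtau, dq/dtau) = (-0.250000, -2.000000); Gamma_ppp = 0.000000, Gamma_ppq = 0.000000, Gamma_pqq = -0.376471, Gamma_qpp = 0.000000, Gamma_qpq = 0.125000, Gamma_qqq = 0.000000; k1 = (-0.250000, -2.000000, 1.505882, -0.125000)
  k2: at (p, q) = (0.487500, -0.850000), (dp/dtau, dq/dtau) = (-0.174706, -2.006250); Gamma_ppp = 0.000000, Gamma_ppq = 0.000000, Gamma_pqq = -0.375882, Gamma_qpp = 0.000000, Gamma_qpq = 0.125196, Gamma_qqq = 0.000000; k2 = (-0.174706, -2.006250, 1.512941, -0.087763)
  k3: at (p, q) = (0.491265, -0.850313), (dp/dtau, dq/dtau) = (-0.174353, -2.004388); Gamma_ppp = 0.000000, Gamma_ppq = 0.000000, Gamma_pqq = -0.376060, Gamma_qpp = 0.000000, Gamma_qpq = 0.125137, Gamma_qqq = 0.000000; k3 = (-0.174353, -2.004388, 1.510846, -0.087463)
  k4: at (p, q) = (0.482565, -0.950439), (dp/dtau, dq/dtau) = (-0.098915, -2.008746); Gamma_ppp = 0.000000, Gamma_ppq = 0.000000, Gamma_pqq = -0.375650, Gamma_qpp = 0.000000, Gamma_qpq = 0.125273, Gamma_qqq = 0.000000; k4 = (-0.098915, -2.008746, 1.515771, -0.049782)
  Y <- Y + (h/6)(k1 + 2k2 + 2k3 + k4): p = 0.4825, q = -0.9505, dp/dtau = -0.0988, dq/dtau = -2.0088
step 2:
  k1: at (p, q) = (0.482549, -0.950500), (dp/dtau, dq/dtau) = (-0.098846, -2.008754); Gamma_ppp = 0.000000, Gamma_ppq = 0.000000, Gamma_pqq = -0.375649, Gamma_qpp = 0.000000, Gamma_qpq = 0.125273, Gamma_qqq = 0.000000; k1 = (-0.098846, -2.008754, 1.515780, -0.049748)
  k2: at (p, q) = (0.477607, -1.050938), (dp/dtau, dq/dtau) = (-0.023057, -2.011241); Gamma_ppp = 0.000000, Gamma_ppq = 0.000000, Gamma_pqq = -0.375417, Gamma_qpp = 0.000000, Gamma_qpq = 0.125351, Gamma_qqq = 0.000000; k2 = (-0.023057, -2.011241, 1.518595, -0.011626)
  k3: at (p, q) = (0.481397, -1.051062), (dp/dtau, dq/dtau) = (-0.022916, -2.009335); Gamma_ppp = 0.000000, Gamma_ppq = 0.000000, Gamma_pqq = -0.375595, Gamma_qpp = 0.000000, Gamma_qpq = 0.125291, Gamma_qqq = 0.000000; k3 = (-0.022916, -2.009335, 1.516438, -0.011539)
  k4: at (p, q) = (0.480258, -1.151434), (dp/dtau, dq/dtau) = (0.052798, -2.009908); Gamma_ppp = 0.000000, Gamma_ppq = 0.000000, Gamma_pqq = -0.375542, Gamma_qpp = 0.000000, Gamma_qpq = 0.125309, Gamma_qqq = 0.000000; k4 = (0.052798, -2.009908, 1.517086, 0.026595)
  Y <- Y + (h/6)(k1 + 2k2 + 2k3 + k4): p = 0.4802, q = -1.1515, dp/dtau = 0.0529, dq/dtau = -2.0099
step 3:
  k1: at (p, q) = (0.480250, -1.151497), (dp/dtau, dq/dtau) = (0.052869, -2.009912); Gamma_ppp = 0.000000, Gamma_ppq = 0.000000, Gamma_pqq = -0.375541, Gamma_qpp = 0.000000, Gamma_qpq = 0.125309, Gamma_qqq = 0.000000; k1 = (0.052869, -2.009912, 1.517091, 0.026631)
  k2: at (p, q) = (0.482893, -1.251993), (dp/dtau, dq/dtau) = (0.128724, -2.008580); Gamma_ppp = 0.000000, Gamma_ppq = 0.000000, Gamma_pqq = -0.375666, Gamma_qpp = 0.000000, Gamma_qpq = 0.125268, Gamma_qqq = 0.000000; k2 = (0.128724, -2.008580, 1.515583, 0.064777)
  k3: at (p, q) = (0.486686, -1.251926), (dp/dtau, dq/dtau) = (0.128649, -2.006673); Gamma_ppp = 0.000000, Gamma_ppq = 0.000000, Gamma_pqq = -0.375844, Gamma_qpp = 0.000000, Gamma_qpq = 0.125208, Gamma_qqq = 0.000000; k3 = (0.128649, -2.006673, 1.513425, 0.064646)
  k4: at (p, q) = (0.493114, -1.352165), (dp/dtau, dq/dtau) = (0.204212, -2.003447); Gamma_ppp = 0.000000, Gamma_ppq = 0.000000, Gamma_pqq = -0.376147, Gamma_qpp = 0.000000, Gamma_qpq = 0.125108, Gamma_qqq = 0.000000; k4 = (0.204212, -2.003447, 1.509777, 0.102370)
  Y <- Y + (h/6)(k1 + 2k2 + 2k3 + k4): p = 0.4931, q = -1.3522, dp/dtau = 0.2043, dq/dtau = -2.0034
step 4:
  k1: at (p, q) = (0.493113, -1.352228), (dp/dtau, dq/dtau) = (0.204284, -2.003448); Gamma_ppp = 0.000000, Gamma_ppq = 0.000000, Gamma_pqq = -0.376147, Gamma_qpp = 0.000000, Gamma_qpq = 0.125108, Gamma_qqq = 0.000000; k1 = (0.204284, -2.003448, 1.509778, 0.102406)
  k2: at (p, q) = (0.503327, -1.452401), (dp/dtau, dq/dtau) = (0.279773, -1.998328); Gamma_ppp = 0.000000, Gamma_ppq = 0.000000, Gamma_pqq = -0.376627, Gamma_qpp = 0.000000, Gamma_qpq = 0.124948, Gamma_qqq = 0.000000; k2 = (0.279773, -1.998328, 1.503990, 0.139711)
  k3: at (p, q) = (0.507102, -1.452145), (dp/dtau, dq/dtau) = (0.279484, -1.996462); Gamma_ppp = 0.000000, Gamma_ppq = 0.000000, Gamma_pqq = -0.376805, Gamma_qpp = 0.000000, Gamma_qpq = 0.124889, Gamma_qqq = 0.000000; k3 = (0.279484, -1.996462, 1.501892, 0.139371)
  k4: at (p, q) = (0.521062, -1.551875), (dp/dtau, dq/dtau) = (0.354473, -1.989511); Gamma_ppp = 0.000000, Gamma_ppq = 0.000000, Gamma_pqq = -0.377462, Gamma_qpp = 0.000000, Gamma_qpq = 0.124672, Gamma_qqq = 0.000000; k4 = (0.354473, -1.989511, 1.494051, 0.175844)
  Y <- Y + (h/6)(k1 + 2k2 + 2k3 + k4): p = 0.5211, q = -1.5519, dp/dtau = 0.3545, dq/dtau = -1.9895


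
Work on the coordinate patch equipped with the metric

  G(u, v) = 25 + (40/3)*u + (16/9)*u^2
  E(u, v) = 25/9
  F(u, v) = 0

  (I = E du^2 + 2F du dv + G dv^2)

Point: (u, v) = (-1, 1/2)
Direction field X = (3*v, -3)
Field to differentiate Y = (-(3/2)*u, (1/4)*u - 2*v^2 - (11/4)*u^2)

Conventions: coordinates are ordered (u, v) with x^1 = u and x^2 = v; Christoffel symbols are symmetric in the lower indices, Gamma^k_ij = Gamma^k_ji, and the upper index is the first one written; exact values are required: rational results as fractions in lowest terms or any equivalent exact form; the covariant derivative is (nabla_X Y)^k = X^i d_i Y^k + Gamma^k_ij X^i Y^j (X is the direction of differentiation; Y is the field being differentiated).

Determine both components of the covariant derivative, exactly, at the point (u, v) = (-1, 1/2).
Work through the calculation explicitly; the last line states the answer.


E = 25/9, F = 0, G = 121/9 at the point
E_u = 0, E_v = 0, F_u = 0, F_v = 0, G_u = 88/9, G_v = 0
EG - F^2 = 3025/81;  g^inv = (81/3025) * [[121/9, 0], [0, 25/9]]
first-kind symbols [ij,l] = (1/2)(d_i g_jl + d_j g_il - d_l g_ij): [uu,u] = E_u/2 = 0, [uu,v] = F_u - E_v/2 = 0, [uv,u] = E_v/2 = 0, [uv,v] = G_u/2 = 44/9, [vv,u] = F_v - G_u/2 = -44/9, [vv,v] = G_v/2 = 0
Gamma^u_ij = (G*[ij,u] - F*[ij,v])/(EG - F^2), Gamma^v_ij = (E*[ij,v] - F*[ij,u])/(EG - F^2)
Gamma_uuu = 0, Gamma_uuv = 0, Gamma_uvv = -44/25, Gamma_vuu = 0, Gamma_vuv = 4/11, Gamma_vvv = 0
X = (3/2, -3), Y = (3/2, -7/2) at the point

Answer: (nabla_X Y)^u = -2073/100, (nabla_X Y)^v = 975/88


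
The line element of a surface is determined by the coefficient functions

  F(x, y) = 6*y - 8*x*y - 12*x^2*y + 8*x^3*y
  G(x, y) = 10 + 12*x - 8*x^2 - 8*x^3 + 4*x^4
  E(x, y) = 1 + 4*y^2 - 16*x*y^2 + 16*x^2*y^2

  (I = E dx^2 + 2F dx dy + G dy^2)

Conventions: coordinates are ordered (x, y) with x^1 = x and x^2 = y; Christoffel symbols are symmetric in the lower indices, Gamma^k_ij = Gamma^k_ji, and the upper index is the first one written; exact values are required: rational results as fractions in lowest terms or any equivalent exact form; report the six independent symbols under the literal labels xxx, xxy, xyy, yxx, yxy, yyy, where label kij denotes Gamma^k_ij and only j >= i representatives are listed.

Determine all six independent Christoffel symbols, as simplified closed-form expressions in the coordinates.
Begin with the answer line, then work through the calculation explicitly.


Answer: Gamma_xxx = (8*x*y^2 - 4*y^2)/(2*x^4 - 4*x^3 + 8*x^2*y^2 - 4*x^2 - 8*x*y^2 + 6*x + 2*y^2 + 5), Gamma_xxy = (8*x^2*y - 8*x*y + 2*y)/(2*x^4 - 4*x^3 + 8*x^2*y^2 - 4*x^2 - 8*x*y^2 + 6*x + 2*y^2 + 5), Gamma_xyy = 0, Gamma_yxx = (4*x^2*y - 4*x*y - 6*y)/(2*x^4 - 4*x^3 + 8*x^2*y^2 - 4*x^2 - 8*x*y^2 + 6*x + 2*y^2 + 5), Gamma_yxy = (4*x^3 - 6*x^2 - 4*x + 3)/(2*x^4 - 4*x^3 + 8*x^2*y^2 - 4*x^2 - 8*x*y^2 + 6*x + 2*y^2 + 5), Gamma_yyy = 0

E = 1 + 4*y^2 - 16*x*y^2 + 16*x^2*y^2; F = 6*y - 8*x*y - 12*x^2*y + 8*x^3*y; G = 10 + 12*x - 8*x^2 - 8*x^3 + 4*x^4
Gamma^k_ij = (1/2) g^{kl} (d_i g_jl + d_j g_il - d_l g_ij), with g^inv = (1/(EG-F^2)) [[G, -F], [-F, E]]
first partials: E_x = -16*y^2 + 32*x*y^2, E_y = 8*y - 32*x*y + 32*x^2*y, F_x = -8*y - 24*x*y + 24*x^2*y, F_y = 6 - 8*x - 12*x^2 + 8*x^3, G_x = 12 - 16*x - 24*x^2 + 16*x^3, G_y = 0
D = EG - F^2 = 10 + 12*x + 4*y^2 - 8*x^2 - 16*x*y^2 - 8*x^3 + 16*x^2*y^2 + 4*x^4
expanded: Gamma^x_xx = (G E_x - 2F F_x + F E_y)/(2D), Gamma^x_xy = (G E_y - F G_x)/(2D), Gamma^x_yy = (2G F_y - G G_x - F G_y)/(2D), Gamma^y_xx = (2E F_x - E E_y - F E_x)/(2D), Gamma^y_xy = (E G_x - F E_y)/(2D), Gamma^y_yy = (E G_y - 2F F_y + F G_x)/(2D); substitute and cancel common factors


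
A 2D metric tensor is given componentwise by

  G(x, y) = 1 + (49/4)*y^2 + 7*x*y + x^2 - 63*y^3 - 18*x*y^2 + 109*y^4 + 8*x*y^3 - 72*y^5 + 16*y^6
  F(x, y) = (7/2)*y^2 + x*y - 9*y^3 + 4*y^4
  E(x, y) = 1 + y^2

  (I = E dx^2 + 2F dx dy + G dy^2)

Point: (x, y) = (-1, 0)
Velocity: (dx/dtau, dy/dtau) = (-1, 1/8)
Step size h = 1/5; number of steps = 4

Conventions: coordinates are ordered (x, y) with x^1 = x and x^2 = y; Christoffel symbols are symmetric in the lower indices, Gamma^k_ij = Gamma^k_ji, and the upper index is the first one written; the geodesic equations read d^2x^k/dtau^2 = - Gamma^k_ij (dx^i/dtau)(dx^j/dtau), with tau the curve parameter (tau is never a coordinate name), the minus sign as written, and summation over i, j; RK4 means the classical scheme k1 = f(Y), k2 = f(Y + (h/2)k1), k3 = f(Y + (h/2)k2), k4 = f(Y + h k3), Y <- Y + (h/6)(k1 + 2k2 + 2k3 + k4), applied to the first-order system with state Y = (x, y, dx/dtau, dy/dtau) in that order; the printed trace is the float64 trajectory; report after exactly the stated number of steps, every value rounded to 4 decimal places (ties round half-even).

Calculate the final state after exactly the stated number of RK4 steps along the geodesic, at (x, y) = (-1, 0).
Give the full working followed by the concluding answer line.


f(Y) = (dx/dtau, dy/dtau, -Gamma^x_ij Y'^i Y'^j, -Gamma^y_ij Y'^i Y'^j) with the Gammas evaluated at the stage position; h = 0.200000; intermediate values shown to 6 dp
step 0: x = -1.0000, y = 0.0000, dx/dtau = -1.0000, dy/dtau = 0.1250
step 1:
  k1: at (x, y) = (-1.000000, 0.000000), (dx/dtau, dy/dtau) = (-1.000000, 0.125000); Gamma_xxx = 0.000000, Gamma_xxy = 0.000000, Gamma_xyy = 0.000000, Gamma_yxx = 0.000000, Gamma_yxy = -0.500000, Gamma_yyy = -1.750000; k1 = (-1.000000, 0.125000, 0.000000, -0.097656)
  k2: at (x, y) = (-1.100000, 0.012500), (dx/dtau, dy/dtau) = (-1.000000, 0.115234); Gamma_xxx = 0.000000, Gamma_xxy = 0.005900, Gamma_xyy = 0.019332, Gamma_yxx = 0.000000, Gamma_yxy = -0.499179, Gamma_yyy = -1.635747; k2 = (-1.000000, 0.115234, 0.001103, -0.093324)
  k3: at (x, y) = (-1.100000, 0.011523), (dx/dtau, dy/dtau) = (-0.999890, 0.115668); Gamma_xxx = 0.000000, Gamma_xxy = 0.005421, Gamma_xyy = 0.017859, Gamma_yxx = 0.000000, Gamma_yxy = -0.499098, Gamma_yyy = -1.644113; k3 = (-0.999890, 0.115668, 0.001015, -0.093450)
  k4: at (x, y) = (-1.199978, 0.023134), (dx/dtau, dy/dtau) = (-0.999797, 0.106310); Gamma_xxx = 0.000000, Gamma_xxy = 0.010221, Gamma_xyy = 0.031582, Gamma_yxx = 0.000000, Gamma_yxy = -0.496497, Gamma_yyy = -1.534186; k4 = (-0.999797, 0.106310, 0.001816, -0.088205)
  Y <- Y + (h/6)(k1 + 2k2 + 2k3 + k4): x = -1.2000, y = 0.0231, dx/dtau = -0.9998, dy/dtau = 0.1064
step 2:
  k1: at (x, y) = (-1.199986, 0.023104), (dx/dtau, dy/dtau) = (-0.999798, 0.106353); Gamma_xxx = 0.000000, Gamma_xxy = 0.010207, Gamma_xyy = 0.031544, Gamma_yxx = 0.000000, Gamma_yxy = -0.496493, Gamma_yyy = -1.534428; k1 = (-0.999798, 0.106353, 0.001814, -0.088230)
  k2: at (x, y) = (-1.299966, 0.033739), (dx/dtau, dy/dtau) = (-0.999617, 0.097530); Gamma_xxx = 0.000000, Gamma_xxy = 0.013931, Gamma_xyy = 0.040487, Gamma_yxx = 0.000000, Gamma_yxy = -0.492157, Gamma_yyy = -1.430383; k2 = (-0.999617, 0.097530, 0.002331, -0.082357)
  k3: at (x, y) = (-1.299948, 0.032857), (dx/dtau, dy/dtau) = (-0.999565, 0.098117); Gamma_xxx = 0.000000, Gamma_xxy = 0.013533, Gamma_xyy = 0.039536, Gamma_yxx = 0.000000, Gamma_yxy = -0.491985, Gamma_yyy = -1.437351; k3 = (-0.999565, 0.098117, 0.002274, -0.082665)
  k4: at (x, y) = (-1.399899, 0.042727), (dx/dtau, dy/dtau) = (-0.999344, 0.089820); Gamma_xxx = 0.000000, Gamma_xxy = 0.016397, Gamma_xyy = 0.045138, Gamma_yxx = 0.000000, Gamma_yxy = -0.486025, Gamma_yyy = -1.337937; k4 = (-0.999344, 0.089820, 0.002579, -0.076458)
  Y <- Y + (h/6)(k1 + 2k2 + 2k3 + k4): x = -1.3999, y = 0.0427, dx/dtau = -0.9993, dy/dtau = 0.0899
step 3:
  k1: at (x, y) = (-1.399903, 0.042686), (dx/dtau, dy/dtau) = (-0.999345, 0.089862); Gamma_xxx = 0.000000, Gamma_xxy = 0.016379, Gamma_xyy = 0.045101, Gamma_yxx = 0.000000, Gamma_yxy = -0.486015, Gamma_yyy = -1.338250; k1 = (-0.999345, 0.089862, 0.002578, -0.076485)
  k2: at (x, y) = (-1.499837, 0.051672), (dx/dtau, dy/dtau) = (-0.999087, 0.082213); Gamma_xxx = 0.000000, Gamma_xxy = 0.018422, Gamma_xyy = 0.047934, Gamma_yxx = 0.000000, Gamma_yxy = -0.478617, Gamma_yyy = -1.245334; k2 = (-0.999087, 0.082213, 0.002702, -0.070208)
  k3: at (x, y) = (-1.499811, 0.050907), (dx/dtau, dy/dtau) = (-0.999075, 0.082841); Gamma_xxx = 0.000000, Gamma_xxy = 0.018116, Gamma_xyy = 0.047369, Gamma_yxx = 0.000000, Gamma_yxy = -0.478430, Gamma_yyy = -1.250983; k3 = (-0.999075, 0.082841, 0.002674, -0.070609)
  k4: at (x, y) = (-1.599718, 0.059254), (dx/dtau, dy/dtau) = (-0.998810, 0.075740); Gamma_xxx = 0.000000, Gamma_xxy = 0.019564, Gamma_xyy = 0.048432, Gamma_yxx = 0.000000, Gamma_yxy = -0.469868, Gamma_yyy = -1.163185; k4 = (-0.998810, 0.075740, 0.002682, -0.064418)
  Y <- Y + (h/6)(k1 + 2k2 + 2k3 + k4): x = -1.5997, y = 0.0592, dx/dtau = -0.9988, dy/dtau = 0.0758
step 4:
  k1: at (x, y) = (-1.599719, 0.059210), (dx/dtau, dy/dtau) = (-0.998811, 0.075777); Gamma_xxx = 0.000000, Gamma_xxy = 0.019547, Gamma_xyy = 0.048405, Gamma_yxx = 0.000000, Gamma_yxy = -0.469857, Gamma_yyy = -1.163503; k1 = (-0.998811, 0.075777, 0.002681, -0.064443)
  k2: at (x, y) = (-1.699600, 0.066788), (dx/dtau, dy/dtau) = (-0.998543, 0.069333); Gamma_xxx = 0.000000, Gamma_xxy = 0.020431, Gamma_xyy = 0.048041, Gamma_yxx = 0.000000, Gamma_yxy = -0.460341, Gamma_yyy = -1.082424; k2 = (-0.998543, 0.069333, 0.002598, -0.058537)
  k3: at (x, y) = (-1.699573, 0.066143), (dx/dtau, dy/dtau) = (-0.998551, 0.069924); Gamma_xxx = 0.000000, Gamma_xxy = 0.020207, Gamma_xyy = 0.047727, Gamma_yxx = 0.000000, Gamma_yxy = -0.460177, Gamma_yyy = -1.086903; k3 = (-0.998551, 0.069924, 0.002588, -0.058947)
  k4: at (x, y) = (-1.799429, 0.073194), (dx/dtau, dy/dtau) = (-0.998293, 0.063988); Gamma_xxx = 0.000000, Gamma_xxy = 0.020717, Gamma_xyy = 0.046546, Gamma_yxx = 0.000000, Gamma_yxy = -0.449997, Gamma_yyy = -1.011048; k4 = (-0.998293, 0.063988, 0.002456, -0.053351)
  Y <- Y + (h/6)(k1 + 2k2 + 2k3 + k4): x = -1.7994, y = 0.0732, dx/dtau = -0.9983, dy/dtau = 0.0640

Answer: x = -1.7994, y = 0.0732, dx/dtau = -0.9983, dy/dtau = 0.0640


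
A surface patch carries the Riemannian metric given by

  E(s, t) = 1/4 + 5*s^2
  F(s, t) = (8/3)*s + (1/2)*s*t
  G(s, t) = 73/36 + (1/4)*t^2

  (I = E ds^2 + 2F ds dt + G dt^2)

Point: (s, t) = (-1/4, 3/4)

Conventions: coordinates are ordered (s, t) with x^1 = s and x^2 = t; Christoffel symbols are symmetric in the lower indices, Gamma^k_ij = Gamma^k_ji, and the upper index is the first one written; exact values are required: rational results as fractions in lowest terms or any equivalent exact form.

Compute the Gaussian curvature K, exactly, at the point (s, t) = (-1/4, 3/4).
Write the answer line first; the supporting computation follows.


Answer: K = 170496/546121

E = 9/16, F = -73/96, G = 1249/576, EG - F^2 = 739/1152 at the point
E_s = -5/2, E_t = 0, F_s = 73/24, F_t = -1/8, G_s = 0, G_t = 3/8
E_tt = 0, F_st = 1/2, G_ss = 0
Brioschi: K = (det M1 - det M2) / (EG - F^2)^2 with the standard first/second-derivative matrices M1, M2.
M1 = [[-E_tt/2 + F_st - G_ss/2, E_s/2, F_s - E_t/2], [F_t - G_s/2, E, F], [G_t/2, F, G]] = [[1/2, -5/4, 73/24], [-1/8, 9/16, -73/96], [3/16, -73/96, 1249/576]]; det M1 = 37/288
M2 = [[0, E_t/2, G_s/2], [E_t/2, E, F], [G_s/2, F, G]] = [[0, 0, 0], [0, 9/16, -73/96], [0, -73/96, 1249/576]]; det M2 = 0
det M1 - det M2 = 37/288; K = 37/288 / (739/1152)^2 = 170496/546121


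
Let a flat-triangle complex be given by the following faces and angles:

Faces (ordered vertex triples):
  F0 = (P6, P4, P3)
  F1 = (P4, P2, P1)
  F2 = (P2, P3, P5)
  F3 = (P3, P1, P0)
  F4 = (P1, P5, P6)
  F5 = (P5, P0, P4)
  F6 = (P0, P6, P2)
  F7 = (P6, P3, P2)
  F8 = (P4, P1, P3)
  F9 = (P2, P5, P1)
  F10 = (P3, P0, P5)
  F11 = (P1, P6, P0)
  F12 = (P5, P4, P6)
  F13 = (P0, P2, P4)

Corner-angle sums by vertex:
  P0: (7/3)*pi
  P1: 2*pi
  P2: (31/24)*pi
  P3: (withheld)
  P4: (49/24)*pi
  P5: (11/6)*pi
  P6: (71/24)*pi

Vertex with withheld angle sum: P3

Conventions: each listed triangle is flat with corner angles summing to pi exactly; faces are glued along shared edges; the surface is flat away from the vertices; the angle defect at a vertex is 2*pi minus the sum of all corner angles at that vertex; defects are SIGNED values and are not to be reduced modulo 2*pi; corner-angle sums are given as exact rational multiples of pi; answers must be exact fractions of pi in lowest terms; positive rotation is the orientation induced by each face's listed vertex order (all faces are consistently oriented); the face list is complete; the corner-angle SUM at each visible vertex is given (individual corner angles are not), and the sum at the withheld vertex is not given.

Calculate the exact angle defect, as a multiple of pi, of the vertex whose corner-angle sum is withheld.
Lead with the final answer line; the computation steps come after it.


Answer: defect(P3) = (11/24)*pi

V = 7, E = 21, F = 14; chi = V - E + F = 0
Gauss-Bonnet: total defect = 2*pi*chi = 0; visible defects sum to (-11/24)*pi


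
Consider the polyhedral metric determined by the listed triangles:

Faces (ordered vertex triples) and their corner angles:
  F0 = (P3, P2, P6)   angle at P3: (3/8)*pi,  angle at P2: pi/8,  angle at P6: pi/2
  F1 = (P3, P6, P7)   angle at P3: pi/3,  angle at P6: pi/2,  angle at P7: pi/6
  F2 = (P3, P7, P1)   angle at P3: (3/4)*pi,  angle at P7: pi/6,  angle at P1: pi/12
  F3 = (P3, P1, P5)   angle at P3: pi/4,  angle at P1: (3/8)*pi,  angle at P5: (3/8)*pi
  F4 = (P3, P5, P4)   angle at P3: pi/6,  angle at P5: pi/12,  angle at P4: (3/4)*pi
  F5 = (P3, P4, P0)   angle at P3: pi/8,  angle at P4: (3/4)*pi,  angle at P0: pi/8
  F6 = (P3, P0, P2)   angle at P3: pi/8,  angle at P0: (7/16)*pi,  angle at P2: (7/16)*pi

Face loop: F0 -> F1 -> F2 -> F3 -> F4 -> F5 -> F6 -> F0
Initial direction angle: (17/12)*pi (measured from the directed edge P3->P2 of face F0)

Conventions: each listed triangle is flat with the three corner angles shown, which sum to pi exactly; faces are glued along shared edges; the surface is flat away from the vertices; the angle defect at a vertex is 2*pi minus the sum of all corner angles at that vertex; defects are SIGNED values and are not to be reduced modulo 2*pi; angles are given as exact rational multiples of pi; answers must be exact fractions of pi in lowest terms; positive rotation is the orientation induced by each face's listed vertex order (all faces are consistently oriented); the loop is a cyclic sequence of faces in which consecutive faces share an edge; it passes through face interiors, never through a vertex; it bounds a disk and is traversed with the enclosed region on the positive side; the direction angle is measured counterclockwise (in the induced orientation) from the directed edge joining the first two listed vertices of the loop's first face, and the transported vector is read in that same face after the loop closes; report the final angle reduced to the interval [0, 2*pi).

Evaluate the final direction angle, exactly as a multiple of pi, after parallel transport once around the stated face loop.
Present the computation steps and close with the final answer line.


enclosed vertex P3: corner angles sum to (17/8)*pi, defect = 2*pi - (17/8)*pi = -pi/8
summing the enclosed defects onto the initial angle, mod 2*pi in the induced orientation:
final angle = (17/12)*pi - pi/8 = (31/24)*pi (mod 2*pi)

Answer: final direction angle = (31/24)*pi


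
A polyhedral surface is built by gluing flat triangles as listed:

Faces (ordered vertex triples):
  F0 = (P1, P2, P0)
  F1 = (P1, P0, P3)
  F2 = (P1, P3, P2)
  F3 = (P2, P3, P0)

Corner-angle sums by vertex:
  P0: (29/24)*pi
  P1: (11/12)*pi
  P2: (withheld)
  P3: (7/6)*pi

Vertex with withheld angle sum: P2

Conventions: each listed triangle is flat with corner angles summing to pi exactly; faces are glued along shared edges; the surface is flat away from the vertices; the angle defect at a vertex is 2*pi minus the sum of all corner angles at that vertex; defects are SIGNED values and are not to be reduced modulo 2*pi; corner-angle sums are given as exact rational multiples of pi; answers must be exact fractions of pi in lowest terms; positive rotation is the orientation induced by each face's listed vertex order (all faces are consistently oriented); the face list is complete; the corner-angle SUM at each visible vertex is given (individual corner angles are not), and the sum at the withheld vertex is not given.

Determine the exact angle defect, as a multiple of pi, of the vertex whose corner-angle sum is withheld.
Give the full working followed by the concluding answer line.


V = 4, E = 6, F = 4; chi = V - E + F = 2
Gauss-Bonnet: total defect = 2*pi*chi = 4*pi; visible defects sum to (65/24)*pi

Answer: defect(P2) = (31/24)*pi


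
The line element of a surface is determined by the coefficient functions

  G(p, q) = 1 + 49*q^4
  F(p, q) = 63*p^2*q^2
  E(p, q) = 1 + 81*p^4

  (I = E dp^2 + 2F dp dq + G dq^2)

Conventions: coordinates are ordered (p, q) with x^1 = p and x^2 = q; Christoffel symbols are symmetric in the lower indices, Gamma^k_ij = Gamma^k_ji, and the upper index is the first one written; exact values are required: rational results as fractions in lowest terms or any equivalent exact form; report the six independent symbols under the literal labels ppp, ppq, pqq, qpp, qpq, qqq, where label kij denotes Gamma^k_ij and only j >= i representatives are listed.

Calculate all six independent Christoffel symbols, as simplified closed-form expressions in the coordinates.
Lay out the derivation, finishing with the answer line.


E = 1 + 81*p^4; F = 63*p^2*q^2; G = 1 + 49*q^4
Gamma^k_ij = (1/2) g^{kl} (d_i g_jl + d_j g_il - d_l g_ij), with g^inv = (1/(EG-F^2)) [[G, -F], [-F, E]]
first partials: E_p = 324*p^3, E_q = 0, F_p = 126*p*q^2, F_q = 126*p^2*q, G_p = 0, G_q = 196*q^3
D = EG - F^2 = 1 + 49*q^4 + 81*p^4
expanded: Gamma^p_pp = (G E_p - 2F F_p + F E_q)/(2D), Gamma^p_pq = (G E_q - F G_p)/(2D), Gamma^p_qq = (2G F_q - G G_p - F G_q)/(2D), Gamma^q_pp = (2E F_p - E E_q - F E_p)/(2D), Gamma^q_pq = (E G_p - F E_q)/(2D), Gamma^q_qq = (E G_q - 2F F_q + F G_p)/(2D); substitute and cancel common factors

Answer: Gamma_ppp = 162*p^3/(81*p^4 + 49*q^4 + 1), Gamma_ppq = 0, Gamma_pqq = 126*p^2*q/(81*p^4 + 49*q^4 + 1), Gamma_qpp = 126*p*q^2/(81*p^4 + 49*q^4 + 1), Gamma_qpq = 0, Gamma_qqq = 98*q^3/(81*p^4 + 49*q^4 + 1)


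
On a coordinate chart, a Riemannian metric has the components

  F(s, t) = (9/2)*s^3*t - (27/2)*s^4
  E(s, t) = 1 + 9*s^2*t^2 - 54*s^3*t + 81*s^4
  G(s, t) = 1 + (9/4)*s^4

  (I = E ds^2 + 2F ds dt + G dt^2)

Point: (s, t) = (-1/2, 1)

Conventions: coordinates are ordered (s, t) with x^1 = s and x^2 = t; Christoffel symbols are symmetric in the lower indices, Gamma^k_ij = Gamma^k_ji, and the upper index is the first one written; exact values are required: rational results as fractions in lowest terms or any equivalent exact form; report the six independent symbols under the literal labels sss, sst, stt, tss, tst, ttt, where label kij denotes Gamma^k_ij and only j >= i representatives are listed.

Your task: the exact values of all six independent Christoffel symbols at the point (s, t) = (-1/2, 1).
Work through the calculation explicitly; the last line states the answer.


E = 241/16, F = -45/32, G = 73/64 at the point
E_s = -90, E_t = 45/4, F_s = 81/8, F_t = -9/16, G_s = -9/8, G_t = 0
EG - F^2 = 973/64;  g^inv = (64/973) * [[73/64, 45/32], [45/32, 241/16]]
first-kind symbols [ij,l] = (1/2)(d_i g_jl + d_j g_il - d_l g_ij): [ss,s] = E_s/2 = -45, [ss,t] = F_s - E_t/2 = 9/2, [st,s] = E_t/2 = 45/8, [st,t] = G_s/2 = -9/16, [tt,s] = F_t - G_s/2 = 0, [tt,t] = G_t/2 = 0
Gamma^s_ij = (G*[ij,s] - F*[ij,t])/(EG - F^2), Gamma^t_ij = (E*[ij,t] - F*[ij,s])/(EG - F^2)

Answer: Gamma_sss = -2880/973, Gamma_sst = 360/973, Gamma_stt = 0, Gamma_tss = 288/973, Gamma_tst = -36/973, Gamma_ttt = 0


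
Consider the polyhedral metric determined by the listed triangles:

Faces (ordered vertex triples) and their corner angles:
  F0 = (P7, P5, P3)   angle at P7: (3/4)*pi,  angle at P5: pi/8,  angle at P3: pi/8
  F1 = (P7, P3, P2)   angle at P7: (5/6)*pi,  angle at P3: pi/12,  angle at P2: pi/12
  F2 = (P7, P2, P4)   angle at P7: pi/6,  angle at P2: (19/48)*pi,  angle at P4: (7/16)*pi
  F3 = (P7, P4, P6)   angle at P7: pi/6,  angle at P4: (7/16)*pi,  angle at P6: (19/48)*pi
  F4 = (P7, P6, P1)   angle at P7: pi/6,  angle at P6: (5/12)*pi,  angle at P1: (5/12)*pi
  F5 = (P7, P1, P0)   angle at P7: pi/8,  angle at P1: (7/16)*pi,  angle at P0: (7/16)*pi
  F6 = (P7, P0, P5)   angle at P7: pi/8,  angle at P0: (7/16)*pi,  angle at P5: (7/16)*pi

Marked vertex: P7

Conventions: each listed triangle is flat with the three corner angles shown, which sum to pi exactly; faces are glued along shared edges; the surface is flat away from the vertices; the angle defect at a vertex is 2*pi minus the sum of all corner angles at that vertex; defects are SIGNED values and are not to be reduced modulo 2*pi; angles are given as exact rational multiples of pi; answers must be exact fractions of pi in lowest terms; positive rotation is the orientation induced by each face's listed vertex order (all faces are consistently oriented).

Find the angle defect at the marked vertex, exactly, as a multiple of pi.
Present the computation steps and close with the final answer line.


Sum of corner angles at P7: (7/3)*pi
defect = 2*pi - (7/3)*pi

Answer: defect(P7) = -pi/3


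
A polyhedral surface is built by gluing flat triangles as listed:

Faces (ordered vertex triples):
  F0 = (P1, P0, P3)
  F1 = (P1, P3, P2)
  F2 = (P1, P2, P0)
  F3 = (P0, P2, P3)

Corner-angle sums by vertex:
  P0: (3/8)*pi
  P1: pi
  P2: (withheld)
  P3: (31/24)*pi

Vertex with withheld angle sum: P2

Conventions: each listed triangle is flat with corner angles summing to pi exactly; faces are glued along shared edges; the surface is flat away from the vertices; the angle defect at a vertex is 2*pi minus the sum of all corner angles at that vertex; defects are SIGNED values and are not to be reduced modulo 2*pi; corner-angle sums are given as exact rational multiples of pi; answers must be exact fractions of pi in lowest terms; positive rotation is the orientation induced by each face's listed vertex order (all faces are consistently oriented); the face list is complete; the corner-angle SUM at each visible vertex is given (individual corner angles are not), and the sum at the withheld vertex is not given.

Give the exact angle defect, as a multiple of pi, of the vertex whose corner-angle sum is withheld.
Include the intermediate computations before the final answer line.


V = 4, E = 6, F = 4; chi = V - E + F = 2
Gauss-Bonnet: total defect = 2*pi*chi = 4*pi; visible defects sum to (10/3)*pi

Answer: defect(P2) = (2/3)*pi


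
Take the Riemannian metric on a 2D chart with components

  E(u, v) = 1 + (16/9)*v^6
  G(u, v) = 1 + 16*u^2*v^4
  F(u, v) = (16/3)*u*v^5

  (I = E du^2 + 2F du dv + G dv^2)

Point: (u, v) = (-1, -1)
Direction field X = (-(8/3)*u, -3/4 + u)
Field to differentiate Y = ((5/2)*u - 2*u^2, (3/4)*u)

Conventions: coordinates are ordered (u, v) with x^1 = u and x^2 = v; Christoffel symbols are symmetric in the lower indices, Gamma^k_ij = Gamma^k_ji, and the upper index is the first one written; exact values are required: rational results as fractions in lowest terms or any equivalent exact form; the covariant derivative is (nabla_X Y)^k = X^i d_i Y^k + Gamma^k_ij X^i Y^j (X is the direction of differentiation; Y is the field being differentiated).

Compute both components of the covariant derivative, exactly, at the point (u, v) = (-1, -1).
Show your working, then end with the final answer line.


E = 25/9, F = 16/3, G = 17 at the point
E_u = 0, E_v = -32/3, F_u = -16/3, F_v = -80/3, G_u = -32, G_v = -64
EG - F^2 = 169/9;  g^inv = (9/169) * [[17, -16/3], [-16/3, 25/9]]
first-kind symbols [ij,l] = (1/2)(d_i g_jl + d_j g_il - d_l g_ij): [uu,u] = E_u/2 = 0, [uu,v] = F_u - E_v/2 = 0, [uv,u] = E_v/2 = -16/3, [uv,v] = G_u/2 = -16, [vv,u] = F_v - G_u/2 = -32/3, [vv,v] = G_v/2 = -32
Gamma^u_ij = (G*[ij,u] - F*[ij,v])/(EG - F^2), Gamma^v_ij = (E*[ij,v] - F*[ij,u])/(EG - F^2)
Gamma_uuu = 0, Gamma_uuv = -48/169, Gamma_uvv = -96/169, Gamma_vuu = 0, Gamma_vuv = -144/169, Gamma_vvv = -288/169
X = (8/3, -7/4), Y = (-9/2, -3/4) at the point

Answer: (nabla_X Y)^u = 7564/507, (nabla_X Y)^v = -886/169


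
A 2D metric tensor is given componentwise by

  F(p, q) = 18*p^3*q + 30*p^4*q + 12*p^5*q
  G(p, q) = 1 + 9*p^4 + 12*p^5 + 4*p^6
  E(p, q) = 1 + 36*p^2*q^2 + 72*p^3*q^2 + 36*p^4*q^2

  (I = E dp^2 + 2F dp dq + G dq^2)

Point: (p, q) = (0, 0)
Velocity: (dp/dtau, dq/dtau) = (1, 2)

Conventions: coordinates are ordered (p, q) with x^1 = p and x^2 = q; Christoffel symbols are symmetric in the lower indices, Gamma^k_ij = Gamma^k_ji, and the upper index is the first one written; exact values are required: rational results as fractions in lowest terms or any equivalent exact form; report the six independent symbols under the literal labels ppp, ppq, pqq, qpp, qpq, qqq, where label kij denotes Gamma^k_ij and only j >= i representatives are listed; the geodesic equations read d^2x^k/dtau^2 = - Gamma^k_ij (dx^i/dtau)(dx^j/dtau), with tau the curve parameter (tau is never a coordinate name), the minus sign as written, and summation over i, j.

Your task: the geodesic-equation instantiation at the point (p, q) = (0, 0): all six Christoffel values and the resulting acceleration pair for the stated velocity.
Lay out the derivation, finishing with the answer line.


E = 1, F = 0, G = 1 at the point
E_p = 0, E_q = 0, F_p = 0, F_q = 0, G_p = 0, G_q = 0
EG - F^2 = 1;  g^inv = (1) * [[1, 0], [0, 1]]
first-kind symbols [ij,l] = (1/2)(d_i g_jl + d_j g_il - d_l g_ij): [pp,p] = E_p/2 = 0, [pp,q] = F_p - E_q/2 = 0, [pq,p] = E_q/2 = 0, [pq,q] = G_p/2 = 0, [qq,p] = F_q - G_p/2 = 0, [qq,q] = G_q/2 = 0
Gamma^p_ij = (G*[ij,p] - F*[ij,q])/(EG - F^2), Gamma^q_ij = (E*[ij,q] - F*[ij,p])/(EG - F^2)
Gamma_ppp = 0, Gamma_ppq = 0, Gamma_pqq = 0, Gamma_qpp = 0, Gamma_qpq = 0, Gamma_qqq = 0
d^2p/dtau^2 = -(Gamma_ppp*(1)^2 + 2*Gamma_ppq*(1)*(2) + Gamma_pqq*(2)^2) = 0
d^2q/dtau^2 = -(Gamma_qpp*(1)^2 + 2*Gamma_qpq*(1)*(2) + Gamma_qqq*(2)^2) = 0

Answer: Gamma_ppp = 0, Gamma_ppq = 0, Gamma_pqq = 0, Gamma_qpp = 0, Gamma_qpq = 0, Gamma_qqq = 0; accelerations (d^2p/dtau^2, d^2q/dtau^2) = (0, 0)


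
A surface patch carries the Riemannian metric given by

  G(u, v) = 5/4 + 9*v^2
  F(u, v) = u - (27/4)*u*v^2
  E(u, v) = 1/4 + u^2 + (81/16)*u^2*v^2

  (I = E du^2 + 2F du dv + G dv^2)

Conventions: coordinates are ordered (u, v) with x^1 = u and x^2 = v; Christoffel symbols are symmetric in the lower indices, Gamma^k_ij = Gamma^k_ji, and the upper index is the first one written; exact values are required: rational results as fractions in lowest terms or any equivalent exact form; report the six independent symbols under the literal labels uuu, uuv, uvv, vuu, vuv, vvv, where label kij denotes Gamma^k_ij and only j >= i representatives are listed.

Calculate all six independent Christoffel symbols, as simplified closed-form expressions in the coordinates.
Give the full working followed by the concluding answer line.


E = 1/4 + u^2 + (81/16)*u^2*v^2; F = u - (27/4)*u*v^2; G = 5/4 + 9*v^2
Gamma^k_ij = (1/2) g^{kl} (d_i g_jl + d_j g_il - d_l g_ij), with g^inv = (1/(EG-F^2)) [[G, -F], [-F, E]]
first partials: E_u = 2*u + (81/8)*u*v^2, E_v = (81/8)*u^2*v, F_u = 1 - (27/4)*v^2, F_v = -(27/2)*u*v, G_u = 0, G_v = 18*v
D = EG - F^2 = 5/16 + (9/4)*v^2 + (1/4)*u^2 + (1845/64)*u^2*v^2
expanded: Gamma^u_uu = (G E_u - 2F F_u + F E_v)/(2D), Gamma^u_uv = (G E_v - F G_u)/(2D), Gamma^u_vv = (2G F_v - G G_u - F G_v)/(2D), Gamma^v_uu = (2E F_u - E E_v - F E_u)/(2D), Gamma^v_uv = (E G_u - F E_v)/(2D), Gamma^v_vv = (E G_v - 2F F_v + F G_u)/(2D); substitute and cancel common factors

Answer: Gamma_uuu = (-2187*u^3*v^3 + 324*u^3*v + 1845*u*v^2 + 16*u)/(1845*u^2*v^2 + 16*u^2 + 144*v^2 + 20), Gamma_uuv = (2916*u^2*v^3 + 405*u^2*v)/(1845*u^2*v^2 + 16*u^2 + 144*v^2 + 20), Gamma_uvv = (-3888*u*v^3 - 1656*u*v)/(1845*u^2*v^2 + 16*u^2 + 144*v^2 + 20), Gamma_vuu = (-6561*u^4*v^3 - 1296*u^4*v - 324*u^2*v - 432*v^2 + 64)/(7380*u^2*v^2 + 64*u^2 + 576*v^2 + 80), Gamma_vuv = (2187*u^3*v^3 - 324*u^3*v)/(1845*u^2*v^2 + 16*u^2 + 144*v^2 + 20), Gamma_vvv = (-2916*u^2*v^3 + 1440*u^2*v + 144*v)/(1845*u^2*v^2 + 16*u^2 + 144*v^2 + 20)


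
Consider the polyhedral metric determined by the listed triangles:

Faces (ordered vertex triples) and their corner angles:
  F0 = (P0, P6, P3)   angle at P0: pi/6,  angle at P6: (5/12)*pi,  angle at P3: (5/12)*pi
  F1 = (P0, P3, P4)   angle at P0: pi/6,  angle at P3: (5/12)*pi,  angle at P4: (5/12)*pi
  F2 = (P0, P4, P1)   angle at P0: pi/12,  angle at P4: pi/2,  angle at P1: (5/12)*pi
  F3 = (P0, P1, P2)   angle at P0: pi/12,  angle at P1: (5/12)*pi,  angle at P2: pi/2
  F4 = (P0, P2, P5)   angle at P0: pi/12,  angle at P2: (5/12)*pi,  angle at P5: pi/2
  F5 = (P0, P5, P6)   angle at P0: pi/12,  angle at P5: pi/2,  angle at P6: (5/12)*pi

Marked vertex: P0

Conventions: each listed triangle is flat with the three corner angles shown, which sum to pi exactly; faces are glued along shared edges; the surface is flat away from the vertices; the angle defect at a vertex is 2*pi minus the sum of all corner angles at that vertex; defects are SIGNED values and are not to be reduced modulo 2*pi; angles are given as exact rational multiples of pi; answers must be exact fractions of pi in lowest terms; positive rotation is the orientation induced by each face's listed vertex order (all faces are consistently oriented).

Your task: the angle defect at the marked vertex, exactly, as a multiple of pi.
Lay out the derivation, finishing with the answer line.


Sum of corner angles at P0: (2/3)*pi
defect = 2*pi - (2/3)*pi

Answer: defect(P0) = (4/3)*pi
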